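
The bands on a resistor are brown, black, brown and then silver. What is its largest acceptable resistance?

110 Ω

Brown → 1 (first significant figure)
Black → 0 (second significant figure)
Brown → ×10 multiplier
Silver → ±10% tolerance
10 × 10 = 100 Ω
Largest = 100 × (1 + 10/100) = 110 Ω.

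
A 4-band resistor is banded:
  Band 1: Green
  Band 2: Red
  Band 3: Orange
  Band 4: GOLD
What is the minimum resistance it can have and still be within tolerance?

49400 Ω

Green → 5 (first significant figure)
Red → 2 (second significant figure)
Orange → ×10^3 multiplier
Gold → ±5% tolerance
52 × 1000 = 52000 Ω
Minimum = 52000 × (1 − 5/100) = 49400 Ω.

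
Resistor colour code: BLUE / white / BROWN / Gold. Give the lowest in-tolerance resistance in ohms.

655.5 Ω

Blue → 6 (first significant figure)
White → 9 (second significant figure)
Brown → ×10 multiplier
Gold → ±5% tolerance
69 × 10 = 690 Ω
Lowest = 690 × (1 − 5/100) = 655.5 Ω.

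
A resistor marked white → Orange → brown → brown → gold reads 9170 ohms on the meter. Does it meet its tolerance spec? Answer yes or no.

yes

White → 9 (first significant figure)
Orange → 3 (second significant figure)
Brown → 1 (third significant figure)
Brown → ×10 multiplier
Gold → ±5% tolerance
931 × 10 = 9310 Ω
Allowed range: 8844.5 Ω to 9775.5 Ω.
9170 ohms lies inside that range.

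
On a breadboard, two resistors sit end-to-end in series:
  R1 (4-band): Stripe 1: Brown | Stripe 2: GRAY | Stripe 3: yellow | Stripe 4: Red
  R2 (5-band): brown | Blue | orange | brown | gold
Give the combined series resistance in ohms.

R1: brown, grey → 18; yellow ×10^4 → 180000 Ω.
R2: brown, blue, orange → 163; brown ×10 → 1630 Ω.
Series: 180000 + 1630 = 181630 Ω.

181630 Ω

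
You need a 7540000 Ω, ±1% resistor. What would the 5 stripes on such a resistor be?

7540000 Ω = 754 × 10^4.
7 → violet
5 → green
4 → yellow
Multiplier 10^4 → yellow.
±1% tolerance → brown.

violet, green, yellow, yellow, brown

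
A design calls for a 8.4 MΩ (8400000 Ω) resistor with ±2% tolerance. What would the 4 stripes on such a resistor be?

8400000 Ω = 84 × 10^5.
8 → grey
4 → yellow
Multiplier 10^5 → green.
±2% tolerance → red.

grey, yellow, green, red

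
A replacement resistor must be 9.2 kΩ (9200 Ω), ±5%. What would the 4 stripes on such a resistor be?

9200 Ω = 92 × 10^2.
9 → white
2 → red
Multiplier 10^2 → red.
±5% tolerance → gold.

white, red, red, gold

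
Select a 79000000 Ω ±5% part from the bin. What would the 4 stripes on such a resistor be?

violet, white, blue, gold

79000000 Ω = 79 × 10^6.
7 → violet
9 → white
Multiplier 10^6 → blue.
±5% tolerance → gold.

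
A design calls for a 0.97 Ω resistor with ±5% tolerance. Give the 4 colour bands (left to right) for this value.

white, violet, silver, gold

0.97 Ω = 97 × 10^-2.
9 → white
7 → violet
Multiplier 10^-2 → silver.
±5% tolerance → gold.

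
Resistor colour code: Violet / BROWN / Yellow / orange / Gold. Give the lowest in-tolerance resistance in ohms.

678300 Ω

Violet → 7 (first significant figure)
Brown → 1 (second significant figure)
Yellow → 4 (third significant figure)
Orange → ×10^3 multiplier
Gold → ±5% tolerance
714 × 1000 = 714000 Ω
Lowest = 714000 × (1 − 5/100) = 678300 Ω.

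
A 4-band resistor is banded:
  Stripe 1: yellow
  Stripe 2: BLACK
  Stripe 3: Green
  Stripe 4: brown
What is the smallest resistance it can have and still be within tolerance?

3960000 Ω

Yellow → 4 (first significant figure)
Black → 0 (second significant figure)
Green → ×10^5 multiplier
Brown → ±1% tolerance
40 × 100000 = 4000000 Ω
Smallest = 4000000 × (1 − 1/100) = 3960000 Ω.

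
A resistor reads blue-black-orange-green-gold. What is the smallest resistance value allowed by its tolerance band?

Blue → 6 (first significant figure)
Black → 0 (second significant figure)
Orange → 3 (third significant figure)
Green → ×10^5 multiplier
Gold → ±5% tolerance
603 × 100000 = 60300000 Ω
Smallest = 60300000 × (1 − 5/100) = 57285000 Ω.

57285000 Ω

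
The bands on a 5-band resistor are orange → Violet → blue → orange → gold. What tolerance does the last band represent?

±5%

The last band, gold, is the tolerance band.
Gold corresponds to ±5%.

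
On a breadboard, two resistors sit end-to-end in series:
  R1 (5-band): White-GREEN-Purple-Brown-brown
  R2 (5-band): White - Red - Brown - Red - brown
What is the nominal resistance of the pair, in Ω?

101670 Ω

R1: white, green, violet → 957; brown ×10 → 9570 Ω.
R2: white, red, brown → 921; red ×10^2 → 92100 Ω.
Series: 9570 + 92100 = 101670 Ω.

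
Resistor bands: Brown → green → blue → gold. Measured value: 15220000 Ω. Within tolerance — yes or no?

yes

Brown → 1 (first significant figure)
Green → 5 (second significant figure)
Blue → ×10^6 multiplier
Gold → ±5% tolerance
15 × 1000000 = 15000000 Ω
Allowed range: 14250000 Ω to 15750000 Ω.
15220000 Ω lies inside that range.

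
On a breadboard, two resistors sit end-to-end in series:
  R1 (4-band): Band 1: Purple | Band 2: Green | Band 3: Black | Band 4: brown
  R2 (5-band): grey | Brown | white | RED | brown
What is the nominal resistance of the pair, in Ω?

81975 Ω

R1: violet, green → 75; black ×1 → 75 Ω.
R2: grey, brown, white → 819; red ×10^2 → 81900 Ω.
Series: 75 + 81900 = 81975 Ω.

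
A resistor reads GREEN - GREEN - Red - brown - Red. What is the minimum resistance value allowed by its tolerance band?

Green → 5 (first significant figure)
Green → 5 (second significant figure)
Red → 2 (third significant figure)
Brown → ×10 multiplier
Red → ±2% tolerance
552 × 10 = 5520 Ω
Minimum = 5520 × (1 − 2/100) = 5409.6 Ω.

5409.6 Ω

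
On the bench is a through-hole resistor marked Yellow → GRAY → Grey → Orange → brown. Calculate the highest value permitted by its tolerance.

492880 Ω

Yellow → 4 (first significant figure)
Grey → 8 (second significant figure)
Grey → 8 (third significant figure)
Orange → ×10^3 multiplier
Brown → ±1% tolerance
488 × 1000 = 488000 Ω
Highest = 488000 × (1 + 1/100) = 492880 Ω.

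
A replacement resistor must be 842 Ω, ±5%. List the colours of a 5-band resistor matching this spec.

842 Ω = 842 × 10^0.
8 → grey
4 → yellow
2 → red
Multiplier 10^0 → black.
±5% tolerance → gold.

grey, yellow, red, black, gold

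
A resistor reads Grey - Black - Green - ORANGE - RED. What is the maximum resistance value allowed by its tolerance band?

821100 Ω

Grey → 8 (first significant figure)
Black → 0 (second significant figure)
Green → 5 (third significant figure)
Orange → ×10^3 multiplier
Red → ±2% tolerance
805 × 1000 = 805000 Ω
Maximum = 805000 × (1 + 2/100) = 821100 Ω.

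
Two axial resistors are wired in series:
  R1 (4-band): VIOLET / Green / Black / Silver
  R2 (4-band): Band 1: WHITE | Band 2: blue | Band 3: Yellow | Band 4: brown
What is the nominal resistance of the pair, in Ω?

960075 Ω

R1: violet, green → 75; black ×1 → 75 Ω.
R2: white, blue → 96; yellow ×10^4 → 960000 Ω.
Series: 75 + 960000 = 960075 Ω.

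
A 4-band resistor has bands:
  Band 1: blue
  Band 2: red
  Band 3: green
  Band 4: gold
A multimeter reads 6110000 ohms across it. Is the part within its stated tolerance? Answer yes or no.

yes

Blue → 6 (first significant figure)
Red → 2 (second significant figure)
Green → ×10^5 multiplier
Gold → ±5% tolerance
62 × 100000 = 6200000 Ω
Allowed range: 5890000 Ω to 6510000 Ω.
6110000 ohms lies inside that range.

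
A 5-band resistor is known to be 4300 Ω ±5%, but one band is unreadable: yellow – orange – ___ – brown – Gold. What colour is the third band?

4300 Ω = 430 × 10^1.
The third band gives digit 0 of the significand, and 0 is black.

black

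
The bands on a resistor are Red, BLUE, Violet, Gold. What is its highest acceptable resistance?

Red → 2 (first significant figure)
Blue → 6 (second significant figure)
Violet → ×10^7 multiplier
Gold → ±5% tolerance
26 × 10000000 = 260000000 Ω
Highest = 260000000 × (1 + 5/100) = 273000000 Ω.

273000000 Ω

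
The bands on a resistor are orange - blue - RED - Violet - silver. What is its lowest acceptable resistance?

Orange → 3 (first significant figure)
Blue → 6 (second significant figure)
Red → 2 (third significant figure)
Violet → ×10^7 multiplier
Silver → ±10% tolerance
362 × 10000000 = 3620000000 Ω
Lowest = 3620000000 × (1 − 10/100) = 3258000000 Ω.

3258000000 Ω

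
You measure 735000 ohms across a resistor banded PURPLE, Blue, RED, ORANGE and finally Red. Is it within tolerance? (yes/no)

Violet → 7 (first significant figure)
Blue → 6 (second significant figure)
Red → 2 (third significant figure)
Orange → ×10^3 multiplier
Red → ±2% tolerance
762 × 1000 = 762000 Ω
Allowed range: 746760 Ω to 777240 Ω.
735000 ohms lies outside that range.

no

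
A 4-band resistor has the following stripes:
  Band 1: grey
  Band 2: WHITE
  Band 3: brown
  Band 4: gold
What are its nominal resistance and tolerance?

890 Ω ±5%

Grey → 8 (first significant figure)
White → 9 (second significant figure)
Brown → ×10 multiplier
Gold → ±5% tolerance
89 × 10 = 890 Ω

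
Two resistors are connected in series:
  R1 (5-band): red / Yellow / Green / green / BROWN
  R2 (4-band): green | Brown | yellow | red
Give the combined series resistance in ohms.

25010000 Ω

R1: red, yellow, green → 245; green ×10^5 → 24500000 Ω.
R2: green, brown → 51; yellow ×10^4 → 510000 Ω.
Series: 24500000 + 510000 = 25010000 Ω.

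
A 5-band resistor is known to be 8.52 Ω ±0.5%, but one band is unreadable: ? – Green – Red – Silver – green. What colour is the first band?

8.52 Ω = 852 × 10^-2.
The first band gives digit 8 of the significand, and 8 is grey.

grey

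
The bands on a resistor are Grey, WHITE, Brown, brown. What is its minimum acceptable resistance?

881.1 Ω

Grey → 8 (first significant figure)
White → 9 (second significant figure)
Brown → ×10 multiplier
Brown → ±1% tolerance
89 × 10 = 890 Ω
Minimum = 890 × (1 − 1/100) = 881.1 Ω.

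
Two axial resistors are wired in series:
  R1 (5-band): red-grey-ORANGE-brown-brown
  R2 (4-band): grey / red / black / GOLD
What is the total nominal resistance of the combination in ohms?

2912 Ω

R1: red, grey, orange → 283; brown ×10 → 2830 Ω.
R2: grey, red → 82; black ×1 → 82 Ω.
Series: 2830 + 82 = 2912 Ω.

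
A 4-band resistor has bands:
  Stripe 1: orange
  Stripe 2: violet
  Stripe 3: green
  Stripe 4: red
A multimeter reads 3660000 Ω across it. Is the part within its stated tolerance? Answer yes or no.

yes

Orange → 3 (first significant figure)
Violet → 7 (second significant figure)
Green → ×10^5 multiplier
Red → ±2% tolerance
37 × 100000 = 3700000 Ω
Allowed range: 3626000 Ω to 3774000 Ω.
3660000 Ω lies inside that range.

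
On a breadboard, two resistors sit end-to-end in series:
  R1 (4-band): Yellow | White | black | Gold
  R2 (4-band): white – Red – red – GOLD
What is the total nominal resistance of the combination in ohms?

R1: yellow, white → 49; black ×1 → 49 Ω.
R2: white, red → 92; red ×10^2 → 9200 Ω.
Series: 49 + 9200 = 9249 Ω.

9249 Ω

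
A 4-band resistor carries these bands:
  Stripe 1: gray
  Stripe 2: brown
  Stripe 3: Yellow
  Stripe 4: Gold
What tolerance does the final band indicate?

The last band, gold, is the tolerance band.
Gold corresponds to ±5%.

±5%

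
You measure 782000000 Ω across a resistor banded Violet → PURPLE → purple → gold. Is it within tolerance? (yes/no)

yes

Violet → 7 (first significant figure)
Violet → 7 (second significant figure)
Violet → ×10^7 multiplier
Gold → ±5% tolerance
77 × 10000000 = 770000000 Ω
Allowed range: 731500000 Ω to 808500000 Ω.
782000000 Ω lies inside that range.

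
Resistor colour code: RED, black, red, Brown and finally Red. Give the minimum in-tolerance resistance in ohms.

Red → 2 (first significant figure)
Black → 0 (second significant figure)
Red → 2 (third significant figure)
Brown → ×10 multiplier
Red → ±2% tolerance
202 × 10 = 2020 Ω
Minimum = 2020 × (1 − 2/100) = 1979.6 Ω.

1979.6 Ω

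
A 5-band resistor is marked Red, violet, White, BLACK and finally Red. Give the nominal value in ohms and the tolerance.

Red → 2 (first significant figure)
Violet → 7 (second significant figure)
White → 9 (third significant figure)
Black → ×1 multiplier
Red → ±2% tolerance
279 × 1 = 279 Ω

279 Ω ±2%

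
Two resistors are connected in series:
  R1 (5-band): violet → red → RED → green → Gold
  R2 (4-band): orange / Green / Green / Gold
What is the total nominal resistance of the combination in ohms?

75700000 Ω

R1: violet, red, red → 722; green ×10^5 → 72200000 Ω.
R2: orange, green → 35; green ×10^5 → 3500000 Ω.
Series: 72200000 + 3500000 = 75700000 Ω.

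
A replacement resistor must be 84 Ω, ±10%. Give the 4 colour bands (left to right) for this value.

grey, yellow, black, silver

84 Ω = 84 × 10^0.
8 → grey
4 → yellow
Multiplier 10^0 → black.
±10% tolerance → silver.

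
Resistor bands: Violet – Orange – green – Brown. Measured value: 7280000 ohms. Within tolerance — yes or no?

Violet → 7 (first significant figure)
Orange → 3 (second significant figure)
Green → ×10^5 multiplier
Brown → ±1% tolerance
73 × 100000 = 7300000 Ω
Allowed range: 7227000 Ω to 7373000 Ω.
7280000 ohms lies inside that range.

yes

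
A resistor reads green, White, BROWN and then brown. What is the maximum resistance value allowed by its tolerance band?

595.9 Ω

Green → 5 (first significant figure)
White → 9 (second significant figure)
Brown → ×10 multiplier
Brown → ±1% tolerance
59 × 10 = 590 Ω
Maximum = 590 × (1 + 1/100) = 595.9 Ω.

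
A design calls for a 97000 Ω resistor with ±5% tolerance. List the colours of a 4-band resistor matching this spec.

97000 Ω = 97 × 10^3.
9 → white
7 → violet
Multiplier 10^3 → orange.
±5% tolerance → gold.

white, violet, orange, gold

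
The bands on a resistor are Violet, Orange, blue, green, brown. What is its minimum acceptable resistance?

Violet → 7 (first significant figure)
Orange → 3 (second significant figure)
Blue → 6 (third significant figure)
Green → ×10^5 multiplier
Brown → ±1% tolerance
736 × 100000 = 73600000 Ω
Minimum = 73600000 × (1 − 1/100) = 72864000 Ω.

72864000 Ω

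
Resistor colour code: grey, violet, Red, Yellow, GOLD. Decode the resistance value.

Grey → 8 (first significant figure)
Violet → 7 (second significant figure)
Red → 2 (third significant figure)
Yellow → ×10^4 multiplier
872 × 10000 = 8720000 Ω

8720000 Ω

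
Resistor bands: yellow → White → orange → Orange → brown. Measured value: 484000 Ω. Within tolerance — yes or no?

Yellow → 4 (first significant figure)
White → 9 (second significant figure)
Orange → 3 (third significant figure)
Orange → ×10^3 multiplier
Brown → ±1% tolerance
493 × 1000 = 493000 Ω
Allowed range: 488070 Ω to 497930 Ω.
484000 Ω lies outside that range.

no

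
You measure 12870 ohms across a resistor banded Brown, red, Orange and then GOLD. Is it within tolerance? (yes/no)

Brown → 1 (first significant figure)
Red → 2 (second significant figure)
Orange → ×10^3 multiplier
Gold → ±5% tolerance
12 × 1000 = 12000 Ω
Allowed range: 11400 Ω to 12600 Ω.
12870 ohms lies outside that range.

no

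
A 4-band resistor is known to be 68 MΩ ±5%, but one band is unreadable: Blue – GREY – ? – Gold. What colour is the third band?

blue

68000000 Ω = 68 × 10^6.
The third band is the multiplier, 10^6, which is blue.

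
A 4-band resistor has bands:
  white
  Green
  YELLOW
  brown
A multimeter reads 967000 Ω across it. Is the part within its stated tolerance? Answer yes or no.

no

White → 9 (first significant figure)
Green → 5 (second significant figure)
Yellow → ×10^4 multiplier
Brown → ±1% tolerance
95 × 10000 = 950000 Ω
Allowed range: 940500 Ω to 959500 Ω.
967000 Ω lies outside that range.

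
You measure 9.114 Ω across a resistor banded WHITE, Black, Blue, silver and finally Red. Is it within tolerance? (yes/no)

White → 9 (first significant figure)
Black → 0 (second significant figure)
Blue → 6 (third significant figure)
Silver → ×0.01 multiplier
Red → ±2% tolerance
906 × 0.01 = 9.06 Ω
Allowed range: 8.8788 Ω to 9.2412 Ω.
9.114 Ω lies inside that range.

yes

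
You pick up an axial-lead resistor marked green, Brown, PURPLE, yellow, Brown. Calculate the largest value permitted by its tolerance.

5221700 Ω

Green → 5 (first significant figure)
Brown → 1 (second significant figure)
Violet → 7 (third significant figure)
Yellow → ×10^4 multiplier
Brown → ±1% tolerance
517 × 10000 = 5170000 Ω
Largest = 5170000 × (1 + 1/100) = 5221700 Ω.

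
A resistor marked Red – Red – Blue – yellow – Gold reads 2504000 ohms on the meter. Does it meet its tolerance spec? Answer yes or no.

no

Red → 2 (first significant figure)
Red → 2 (second significant figure)
Blue → 6 (third significant figure)
Yellow → ×10^4 multiplier
Gold → ±5% tolerance
226 × 10000 = 2260000 Ω
Allowed range: 2147000 Ω to 2373000 Ω.
2504000 ohms lies outside that range.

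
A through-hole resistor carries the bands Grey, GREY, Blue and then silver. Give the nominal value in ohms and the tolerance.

Grey → 8 (first significant figure)
Grey → 8 (second significant figure)
Blue → ×10^6 multiplier
Silver → ±10% tolerance
88 × 1000000 = 88000000 Ω

88000000 Ω ±10%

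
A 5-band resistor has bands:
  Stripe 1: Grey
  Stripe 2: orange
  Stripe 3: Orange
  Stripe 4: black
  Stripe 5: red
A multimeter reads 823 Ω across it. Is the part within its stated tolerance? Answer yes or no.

yes

Grey → 8 (first significant figure)
Orange → 3 (second significant figure)
Orange → 3 (third significant figure)
Black → ×1 multiplier
Red → ±2% tolerance
833 × 1 = 833 Ω
Allowed range: 816.34 Ω to 849.66 Ω.
823 Ω lies inside that range.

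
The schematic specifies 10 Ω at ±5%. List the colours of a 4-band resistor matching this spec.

brown, black, black, gold

10 Ω = 10 × 10^0.
1 → brown
0 → black
Multiplier 10^0 → black.
±5% tolerance → gold.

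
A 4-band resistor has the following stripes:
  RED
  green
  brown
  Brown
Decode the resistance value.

250 Ω

Red → 2 (first significant figure)
Green → 5 (second significant figure)
Brown → ×10 multiplier
25 × 10 = 250 Ω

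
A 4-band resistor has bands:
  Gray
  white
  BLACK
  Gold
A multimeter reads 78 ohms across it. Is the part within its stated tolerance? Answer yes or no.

Grey → 8 (first significant figure)
White → 9 (second significant figure)
Black → ×1 multiplier
Gold → ±5% tolerance
89 × 1 = 89 Ω
Allowed range: 84.55 Ω to 93.45 Ω.
78 ohms lies outside that range.

no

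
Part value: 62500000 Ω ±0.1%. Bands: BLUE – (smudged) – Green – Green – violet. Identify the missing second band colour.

red

62500000 Ω = 625 × 10^5.
The second band gives digit 2 of the significand, and 2 is red.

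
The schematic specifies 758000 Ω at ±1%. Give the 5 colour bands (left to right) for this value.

violet, green, grey, orange, brown

758000 Ω = 758 × 10^3.
7 → violet
5 → green
8 → grey
Multiplier 10^3 → orange.
±1% tolerance → brown.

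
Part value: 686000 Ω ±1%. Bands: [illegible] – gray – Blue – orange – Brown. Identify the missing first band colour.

blue

686000 Ω = 686 × 10^3.
The first band gives digit 6 of the significand, and 6 is blue.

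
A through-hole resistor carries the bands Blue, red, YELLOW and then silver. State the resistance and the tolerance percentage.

Blue → 6 (first significant figure)
Red → 2 (second significant figure)
Yellow → ×10^4 multiplier
Silver → ±10% tolerance
62 × 10000 = 620000 Ω

620000 Ω ±10%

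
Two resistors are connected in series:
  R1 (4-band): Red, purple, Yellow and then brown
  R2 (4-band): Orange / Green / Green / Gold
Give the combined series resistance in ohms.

3770000 Ω

R1: red, violet → 27; yellow ×10^4 → 270000 Ω.
R2: orange, green → 35; green ×10^5 → 3500000 Ω.
Series: 270000 + 3500000 = 3770000 Ω.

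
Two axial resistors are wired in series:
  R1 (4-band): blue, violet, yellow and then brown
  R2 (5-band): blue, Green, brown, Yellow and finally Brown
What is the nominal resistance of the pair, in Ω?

7180000 Ω

R1: blue, violet → 67; yellow ×10^4 → 670000 Ω.
R2: blue, green, brown → 651; yellow ×10^4 → 6510000 Ω.
Series: 670000 + 6510000 = 7180000 Ω.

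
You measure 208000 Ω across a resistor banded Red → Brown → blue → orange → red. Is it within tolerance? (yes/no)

no

Red → 2 (first significant figure)
Brown → 1 (second significant figure)
Blue → 6 (third significant figure)
Orange → ×10^3 multiplier
Red → ±2% tolerance
216 × 1000 = 216000 Ω
Allowed range: 211680 Ω to 220320 Ω.
208000 Ω lies outside that range.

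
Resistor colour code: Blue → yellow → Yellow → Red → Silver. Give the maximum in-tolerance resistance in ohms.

70840 Ω

Blue → 6 (first significant figure)
Yellow → 4 (second significant figure)
Yellow → 4 (third significant figure)
Red → ×10^2 multiplier
Silver → ±10% tolerance
644 × 100 = 64400 Ω
Maximum = 64400 × (1 + 10/100) = 70840 Ω.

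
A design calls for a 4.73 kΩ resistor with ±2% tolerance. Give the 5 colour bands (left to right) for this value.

yellow, violet, orange, brown, red

4730 Ω = 473 × 10^1.
4 → yellow
7 → violet
3 → orange
Multiplier 10^1 → brown.
±2% tolerance → red.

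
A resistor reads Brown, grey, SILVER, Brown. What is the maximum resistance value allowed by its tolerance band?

Brown → 1 (first significant figure)
Grey → 8 (second significant figure)
Silver → ×0.01 multiplier
Brown → ±1% tolerance
18 × 0.01 = 0.18 Ω
Maximum = 0.18 × (1 + 1/100) = 0.1818 Ω.

0.1818 Ω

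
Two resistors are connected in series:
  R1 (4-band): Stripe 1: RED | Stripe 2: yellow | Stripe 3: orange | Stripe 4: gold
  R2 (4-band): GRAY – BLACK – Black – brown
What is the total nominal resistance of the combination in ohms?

R1: red, yellow → 24; orange ×10^3 → 24000 Ω.
R2: grey, black → 80; black ×1 → 80 Ω.
Series: 24000 + 80 = 24080 Ω.

24080 Ω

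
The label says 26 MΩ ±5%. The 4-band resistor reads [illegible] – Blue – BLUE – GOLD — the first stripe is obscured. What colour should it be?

red

26000000 Ω = 26 × 10^6.
The first band gives digit 2 of the significand, and 2 is red.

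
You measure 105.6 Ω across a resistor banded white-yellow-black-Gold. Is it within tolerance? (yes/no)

no

White → 9 (first significant figure)
Yellow → 4 (second significant figure)
Black → ×1 multiplier
Gold → ±5% tolerance
94 × 1 = 94 Ω
Allowed range: 89.3 Ω to 98.7 Ω.
105.6 Ω lies outside that range.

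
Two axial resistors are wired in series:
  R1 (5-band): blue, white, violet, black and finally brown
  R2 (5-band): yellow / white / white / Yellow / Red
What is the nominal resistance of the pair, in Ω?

4990697 Ω

R1: blue, white, violet → 697; black ×1 → 697 Ω.
R2: yellow, white, white → 499; yellow ×10^4 → 4990000 Ω.
Series: 697 + 4990000 = 4990697 Ω.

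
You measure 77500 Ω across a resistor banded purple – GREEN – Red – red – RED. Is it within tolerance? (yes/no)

no

Violet → 7 (first significant figure)
Green → 5 (second significant figure)
Red → 2 (third significant figure)
Red → ×10^2 multiplier
Red → ±2% tolerance
752 × 100 = 75200 Ω
Allowed range: 73696 Ω to 76704 Ω.
77500 Ω lies outside that range.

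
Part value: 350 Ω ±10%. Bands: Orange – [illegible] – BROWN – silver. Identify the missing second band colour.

green

350 Ω = 35 × 10^1.
The second band gives digit 5 of the significand, and 5 is green.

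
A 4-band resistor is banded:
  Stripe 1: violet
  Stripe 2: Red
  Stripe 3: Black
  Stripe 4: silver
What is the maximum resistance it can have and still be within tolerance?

79.2 Ω

Violet → 7 (first significant figure)
Red → 2 (second significant figure)
Black → ×1 multiplier
Silver → ±10% tolerance
72 × 1 = 72 Ω
Maximum = 72 × (1 + 10/100) = 79.2 Ω.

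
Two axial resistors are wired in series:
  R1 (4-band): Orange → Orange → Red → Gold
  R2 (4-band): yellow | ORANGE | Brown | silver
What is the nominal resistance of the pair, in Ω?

R1: orange, orange → 33; red ×10^2 → 3300 Ω.
R2: yellow, orange → 43; brown ×10 → 430 Ω.
Series: 3300 + 430 = 3730 Ω.

3730 Ω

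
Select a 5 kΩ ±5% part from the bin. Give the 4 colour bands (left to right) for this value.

green, black, red, gold

5000 Ω = 50 × 10^2.
5 → green
0 → black
Multiplier 10^2 → red.
±5% tolerance → gold.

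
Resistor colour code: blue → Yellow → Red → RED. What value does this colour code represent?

Blue → 6 (first significant figure)
Yellow → 4 (second significant figure)
Red → ×10^2 multiplier
64 × 100 = 6400 Ω

6400 Ω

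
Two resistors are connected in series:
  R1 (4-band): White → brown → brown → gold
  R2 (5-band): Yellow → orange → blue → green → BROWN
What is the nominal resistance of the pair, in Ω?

R1: white, brown → 91; brown ×10 → 910 Ω.
R2: yellow, orange, blue → 436; green ×10^5 → 43600000 Ω.
Series: 910 + 43600000 = 43600910 Ω.

43600910 Ω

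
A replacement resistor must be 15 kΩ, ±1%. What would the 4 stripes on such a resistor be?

15000 Ω = 15 × 10^3.
1 → brown
5 → green
Multiplier 10^3 → orange.
±1% tolerance → brown.

brown, green, orange, brown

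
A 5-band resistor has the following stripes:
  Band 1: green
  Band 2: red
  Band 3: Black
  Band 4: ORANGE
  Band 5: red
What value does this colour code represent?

520000 Ω

Green → 5 (first significant figure)
Red → 2 (second significant figure)
Black → 0 (third significant figure)
Orange → ×10^3 multiplier
520 × 1000 = 520000 Ω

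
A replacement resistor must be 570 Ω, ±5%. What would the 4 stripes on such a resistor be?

green, violet, brown, gold

570 Ω = 57 × 10^1.
5 → green
7 → violet
Multiplier 10^1 → brown.
±5% tolerance → gold.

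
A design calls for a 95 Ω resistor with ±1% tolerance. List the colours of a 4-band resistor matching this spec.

white, green, black, brown

95 Ω = 95 × 10^0.
9 → white
5 → green
Multiplier 10^0 → black.
±1% tolerance → brown.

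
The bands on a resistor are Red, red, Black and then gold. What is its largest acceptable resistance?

Red → 2 (first significant figure)
Red → 2 (second significant figure)
Black → ×1 multiplier
Gold → ±5% tolerance
22 × 1 = 22 Ω
Largest = 22 × (1 + 5/100) = 23.1 Ω.

23.1 Ω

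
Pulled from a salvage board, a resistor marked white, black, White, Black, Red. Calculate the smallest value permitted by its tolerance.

890.82 Ω

White → 9 (first significant figure)
Black → 0 (second significant figure)
White → 9 (third significant figure)
Black → ×1 multiplier
Red → ±2% tolerance
909 × 1 = 909 Ω
Smallest = 909 × (1 − 2/100) = 890.82 Ω.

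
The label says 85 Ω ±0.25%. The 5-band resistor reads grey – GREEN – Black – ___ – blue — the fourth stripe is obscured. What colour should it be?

85 Ω = 850 × 10^-1.
The fourth band is the multiplier, 10^-1, which is gold.

gold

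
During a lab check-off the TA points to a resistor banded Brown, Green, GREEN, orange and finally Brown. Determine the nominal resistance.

155000 Ω

Brown → 1 (first significant figure)
Green → 5 (second significant figure)
Green → 5 (third significant figure)
Orange → ×10^3 multiplier
155 × 1000 = 155000 Ω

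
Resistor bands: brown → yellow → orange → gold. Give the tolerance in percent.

The last band, gold, is the tolerance band.
Gold corresponds to ±5%.

±5%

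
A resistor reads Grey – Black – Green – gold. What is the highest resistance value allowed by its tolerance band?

Grey → 8 (first significant figure)
Black → 0 (second significant figure)
Green → ×10^5 multiplier
Gold → ±5% tolerance
80 × 100000 = 8000000 Ω
Highest = 8000000 × (1 + 5/100) = 8400000 Ω.

8400000 Ω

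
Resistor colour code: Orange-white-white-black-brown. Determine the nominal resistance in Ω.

399 Ω

Orange → 3 (first significant figure)
White → 9 (second significant figure)
White → 9 (third significant figure)
Black → ×1 multiplier
399 × 1 = 399 Ω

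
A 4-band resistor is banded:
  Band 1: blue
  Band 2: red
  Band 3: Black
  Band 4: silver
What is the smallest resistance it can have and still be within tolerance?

Blue → 6 (first significant figure)
Red → 2 (second significant figure)
Black → ×1 multiplier
Silver → ±10% tolerance
62 × 1 = 62 Ω
Smallest = 62 × (1 − 10/100) = 55.8 Ω.

55.8 Ω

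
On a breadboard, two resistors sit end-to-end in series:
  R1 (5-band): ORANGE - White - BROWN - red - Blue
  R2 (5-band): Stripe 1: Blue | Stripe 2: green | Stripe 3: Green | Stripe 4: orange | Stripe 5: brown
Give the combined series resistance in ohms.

694100 Ω

R1: orange, white, brown → 391; red ×10^2 → 39100 Ω.
R2: blue, green, green → 655; orange ×10^3 → 655000 Ω.
Series: 39100 + 655000 = 694100 Ω.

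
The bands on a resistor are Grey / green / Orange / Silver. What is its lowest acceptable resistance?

Grey → 8 (first significant figure)
Green → 5 (second significant figure)
Orange → ×10^3 multiplier
Silver → ±10% tolerance
85 × 1000 = 85000 Ω
Lowest = 85000 × (1 − 10/100) = 76500 Ω.

76500 Ω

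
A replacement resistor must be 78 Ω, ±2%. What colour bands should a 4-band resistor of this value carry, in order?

violet, grey, black, red

78 Ω = 78 × 10^0.
7 → violet
8 → grey
Multiplier 10^0 → black.
±2% tolerance → red.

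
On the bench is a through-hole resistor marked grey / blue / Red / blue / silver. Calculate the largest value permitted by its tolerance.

Grey → 8 (first significant figure)
Blue → 6 (second significant figure)
Red → 2 (third significant figure)
Blue → ×10^6 multiplier
Silver → ±10% tolerance
862 × 1000000 = 862000000 Ω
Largest = 862000000 × (1 + 10/100) = 948200000 Ω.

948200000 Ω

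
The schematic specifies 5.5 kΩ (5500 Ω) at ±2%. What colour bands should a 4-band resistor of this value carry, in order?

green, green, red, red

5500 Ω = 55 × 10^2.
5 → green
5 → green
Multiplier 10^2 → red.
±2% tolerance → red.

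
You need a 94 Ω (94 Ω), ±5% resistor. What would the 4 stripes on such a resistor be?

white, yellow, black, gold

94 Ω = 94 × 10^0.
9 → white
4 → yellow
Multiplier 10^0 → black.
±5% tolerance → gold.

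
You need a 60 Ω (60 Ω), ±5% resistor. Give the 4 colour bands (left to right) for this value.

blue, black, black, gold

60 Ω = 60 × 10^0.
6 → blue
0 → black
Multiplier 10^0 → black.
±5% tolerance → gold.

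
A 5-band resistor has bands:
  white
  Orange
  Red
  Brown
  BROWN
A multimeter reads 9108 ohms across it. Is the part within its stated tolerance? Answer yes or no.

no

White → 9 (first significant figure)
Orange → 3 (second significant figure)
Red → 2 (third significant figure)
Brown → ×10 multiplier
Brown → ±1% tolerance
932 × 10 = 9320 Ω
Allowed range: 9226.8 Ω to 9413.2 Ω.
9108 ohms lies outside that range.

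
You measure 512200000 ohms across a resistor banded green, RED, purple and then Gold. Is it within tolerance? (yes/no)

yes

Green → 5 (first significant figure)
Red → 2 (second significant figure)
Violet → ×10^7 multiplier
Gold → ±5% tolerance
52 × 10000000 = 520000000 Ω
Allowed range: 494000000 Ω to 546000000 Ω.
512200000 ohms lies inside that range.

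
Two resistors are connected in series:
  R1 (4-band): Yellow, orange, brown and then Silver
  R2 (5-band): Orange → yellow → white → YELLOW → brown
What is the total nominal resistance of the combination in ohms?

3490430 Ω

R1: yellow, orange → 43; brown ×10 → 430 Ω.
R2: orange, yellow, white → 349; yellow ×10^4 → 3490000 Ω.
Series: 430 + 3490000 = 3490430 Ω.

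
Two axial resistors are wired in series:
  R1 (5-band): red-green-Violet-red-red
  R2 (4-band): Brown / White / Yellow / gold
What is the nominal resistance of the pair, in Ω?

R1: red, green, violet → 257; red ×10^2 → 25700 Ω.
R2: brown, white → 19; yellow ×10^4 → 190000 Ω.
Series: 25700 + 190000 = 215700 Ω.

215700 Ω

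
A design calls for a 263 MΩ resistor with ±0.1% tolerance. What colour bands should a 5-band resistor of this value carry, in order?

red, blue, orange, blue, violet

263000000 Ω = 263 × 10^6.
2 → red
6 → blue
3 → orange
Multiplier 10^6 → blue.
±0.1% tolerance → violet.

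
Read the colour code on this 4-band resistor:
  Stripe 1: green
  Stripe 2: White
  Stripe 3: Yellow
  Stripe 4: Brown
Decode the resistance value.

Green → 5 (first significant figure)
White → 9 (second significant figure)
Yellow → ×10^4 multiplier
59 × 10000 = 590000 Ω

590000 Ω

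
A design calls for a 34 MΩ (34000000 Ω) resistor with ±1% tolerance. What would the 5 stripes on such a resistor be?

orange, yellow, black, green, brown

34000000 Ω = 340 × 10^5.
3 → orange
4 → yellow
0 → black
Multiplier 10^5 → green.
±1% tolerance → brown.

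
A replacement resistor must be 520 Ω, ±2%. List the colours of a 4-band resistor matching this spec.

520 Ω = 52 × 10^1.
5 → green
2 → red
Multiplier 10^1 → brown.
±2% tolerance → red.

green, red, brown, red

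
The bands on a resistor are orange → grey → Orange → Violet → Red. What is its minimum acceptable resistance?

Orange → 3 (first significant figure)
Grey → 8 (second significant figure)
Orange → 3 (third significant figure)
Violet → ×10^7 multiplier
Red → ±2% tolerance
383 × 10000000 = 3830000000 Ω
Minimum = 3830000000 × (1 − 2/100) = 3753400000 Ω.

3753400000 Ω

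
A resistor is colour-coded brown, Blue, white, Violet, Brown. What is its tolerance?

The last band, brown, is the tolerance band.
Brown corresponds to ±1%.

±1%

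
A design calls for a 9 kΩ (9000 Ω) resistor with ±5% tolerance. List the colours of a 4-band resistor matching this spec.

white, black, red, gold

9000 Ω = 90 × 10^2.
9 → white
0 → black
Multiplier 10^2 → red.
±5% tolerance → gold.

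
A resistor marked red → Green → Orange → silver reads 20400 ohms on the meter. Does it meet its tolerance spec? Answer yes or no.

Red → 2 (first significant figure)
Green → 5 (second significant figure)
Orange → ×10^3 multiplier
Silver → ±10% tolerance
25 × 1000 = 25000 Ω
Allowed range: 22500 Ω to 27500 Ω.
20400 ohms lies outside that range.

no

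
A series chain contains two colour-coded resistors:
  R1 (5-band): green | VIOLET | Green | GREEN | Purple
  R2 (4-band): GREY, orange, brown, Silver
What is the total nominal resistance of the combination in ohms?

R1: green, violet, green → 575; green ×10^5 → 57500000 Ω.
R2: grey, orange → 83; brown ×10 → 830 Ω.
Series: 57500000 + 830 = 57500830 Ω.

57500830 Ω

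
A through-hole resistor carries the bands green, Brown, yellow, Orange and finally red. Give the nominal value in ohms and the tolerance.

514000 Ω ±2%

Green → 5 (first significant figure)
Brown → 1 (second significant figure)
Yellow → 4 (third significant figure)
Orange → ×10^3 multiplier
Red → ±2% tolerance
514 × 1000 = 514000 Ω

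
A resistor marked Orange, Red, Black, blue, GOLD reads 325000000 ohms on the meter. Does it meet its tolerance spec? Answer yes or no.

yes

Orange → 3 (first significant figure)
Red → 2 (second significant figure)
Black → 0 (third significant figure)
Blue → ×10^6 multiplier
Gold → ±5% tolerance
320 × 1000000 = 320000000 Ω
Allowed range: 304000000 Ω to 336000000 Ω.
325000000 ohms lies inside that range.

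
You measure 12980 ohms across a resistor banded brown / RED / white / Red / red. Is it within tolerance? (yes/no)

yes

Brown → 1 (first significant figure)
Red → 2 (second significant figure)
White → 9 (third significant figure)
Red → ×10^2 multiplier
Red → ±2% tolerance
129 × 100 = 12900 Ω
Allowed range: 12642 Ω to 13158 Ω.
12980 ohms lies inside that range.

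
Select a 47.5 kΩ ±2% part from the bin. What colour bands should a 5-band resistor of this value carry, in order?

yellow, violet, green, red, red

47500 Ω = 475 × 10^2.
4 → yellow
7 → violet
5 → green
Multiplier 10^2 → red.
±2% tolerance → red.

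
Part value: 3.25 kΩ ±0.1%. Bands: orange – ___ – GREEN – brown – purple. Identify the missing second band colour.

red

3250 Ω = 325 × 10^1.
The second band gives digit 2 of the significand, and 2 is red.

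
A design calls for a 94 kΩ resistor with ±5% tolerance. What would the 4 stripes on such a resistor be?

94000 Ω = 94 × 10^3.
9 → white
4 → yellow
Multiplier 10^3 → orange.
±5% tolerance → gold.

white, yellow, orange, gold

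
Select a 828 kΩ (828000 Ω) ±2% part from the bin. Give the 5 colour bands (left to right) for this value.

grey, red, grey, orange, red

828000 Ω = 828 × 10^3.
8 → grey
2 → red
8 → grey
Multiplier 10^3 → orange.
±2% tolerance → red.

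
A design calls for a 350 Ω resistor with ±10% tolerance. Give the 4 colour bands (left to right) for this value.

orange, green, brown, silver

350 Ω = 35 × 10^1.
3 → orange
5 → green
Multiplier 10^1 → brown.
±10% tolerance → silver.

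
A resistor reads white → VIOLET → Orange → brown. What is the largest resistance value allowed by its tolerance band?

White → 9 (first significant figure)
Violet → 7 (second significant figure)
Orange → ×10^3 multiplier
Brown → ±1% tolerance
97 × 1000 = 97000 Ω
Largest = 97000 × (1 + 1/100) = 97970 Ω.

97970 Ω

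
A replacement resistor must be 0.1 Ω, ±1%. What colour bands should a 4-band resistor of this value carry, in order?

brown, black, silver, brown

0.1 Ω = 10 × 10^-2.
1 → brown
0 → black
Multiplier 10^-2 → silver.
±1% tolerance → brown.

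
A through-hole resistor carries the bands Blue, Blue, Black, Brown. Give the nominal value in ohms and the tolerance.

66 Ω ±1%

Blue → 6 (first significant figure)
Blue → 6 (second significant figure)
Black → ×1 multiplier
Brown → ±1% tolerance
66 × 1 = 66 Ω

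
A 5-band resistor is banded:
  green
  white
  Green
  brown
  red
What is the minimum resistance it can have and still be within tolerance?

Green → 5 (first significant figure)
White → 9 (second significant figure)
Green → 5 (third significant figure)
Brown → ×10 multiplier
Red → ±2% tolerance
595 × 10 = 5950 Ω
Minimum = 5950 × (1 − 2/100) = 5831 Ω.

5831 Ω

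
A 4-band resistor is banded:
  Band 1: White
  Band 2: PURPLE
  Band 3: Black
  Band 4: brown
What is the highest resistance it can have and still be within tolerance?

97.97 Ω

White → 9 (first significant figure)
Violet → 7 (second significant figure)
Black → ×1 multiplier
Brown → ±1% tolerance
97 × 1 = 97 Ω
Highest = 97 × (1 + 1/100) = 97.97 Ω.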